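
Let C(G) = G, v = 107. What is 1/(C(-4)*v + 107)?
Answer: -1/321 ≈ -0.0031153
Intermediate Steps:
1/(C(-4)*v + 107) = 1/(-4*107 + 107) = 1/(-428 + 107) = 1/(-321) = -1/321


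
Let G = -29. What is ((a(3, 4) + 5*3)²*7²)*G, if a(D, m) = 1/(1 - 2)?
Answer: -278516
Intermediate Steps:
a(D, m) = -1 (a(D, m) = 1/(-1) = -1)
((a(3, 4) + 5*3)²*7²)*G = ((-1 + 5*3)²*7²)*(-29) = ((-1 + 15)²*49)*(-29) = (14²*49)*(-29) = (196*49)*(-29) = 9604*(-29) = -278516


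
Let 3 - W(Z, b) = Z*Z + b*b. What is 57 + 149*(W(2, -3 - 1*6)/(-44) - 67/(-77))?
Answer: 71507/154 ≈ 464.33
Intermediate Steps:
W(Z, b) = 3 - Z**2 - b**2 (W(Z, b) = 3 - (Z*Z + b*b) = 3 - (Z**2 + b**2) = 3 + (-Z**2 - b**2) = 3 - Z**2 - b**2)
57 + 149*(W(2, -3 - 1*6)/(-44) - 67/(-77)) = 57 + 149*((3 - 1*2**2 - (-3 - 1*6)**2)/(-44) - 67/(-77)) = 57 + 149*((3 - 1*4 - (-3 - 6)**2)*(-1/44) - 67*(-1/77)) = 57 + 149*((3 - 4 - 1*(-9)**2)*(-1/44) + 67/77) = 57 + 149*((3 - 4 - 1*81)*(-1/44) + 67/77) = 57 + 149*((3 - 4 - 81)*(-1/44) + 67/77) = 57 + 149*(-82*(-1/44) + 67/77) = 57 + 149*(41/22 + 67/77) = 57 + 149*(421/154) = 57 + 62729/154 = 71507/154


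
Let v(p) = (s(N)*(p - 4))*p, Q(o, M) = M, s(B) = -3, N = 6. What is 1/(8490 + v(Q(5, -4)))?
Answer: 1/8394 ≈ 0.00011913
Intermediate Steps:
v(p) = p*(12 - 3*p) (v(p) = (-3*(p - 4))*p = (-3*(-4 + p))*p = (12 - 3*p)*p = p*(12 - 3*p))
1/(8490 + v(Q(5, -4))) = 1/(8490 + 3*(-4)*(4 - 1*(-4))) = 1/(8490 + 3*(-4)*(4 + 4)) = 1/(8490 + 3*(-4)*8) = 1/(8490 - 96) = 1/8394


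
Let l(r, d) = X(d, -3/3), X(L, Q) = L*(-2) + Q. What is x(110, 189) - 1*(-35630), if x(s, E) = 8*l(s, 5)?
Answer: 35542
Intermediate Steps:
X(L, Q) = Q - 2*L (X(L, Q) = -2*L + Q = Q - 2*L)
l(r, d) = -1 - 2*d (l(r, d) = -3/3 - 2*d = -3*1/3 - 2*d = -1 - 2*d)
x(s, E) = -88 (x(s, E) = 8*(-1 - 2*5) = 8*(-1 - 10) = 8*(-11) = -88)
x(110, 189) - 1*(-35630) = -88 - 1*(-35630) = -88 + 35630 = 35542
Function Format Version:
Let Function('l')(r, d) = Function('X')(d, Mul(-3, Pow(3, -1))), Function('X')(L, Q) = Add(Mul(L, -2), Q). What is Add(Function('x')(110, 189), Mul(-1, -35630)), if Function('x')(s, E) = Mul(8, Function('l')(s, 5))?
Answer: 35542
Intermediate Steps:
Function('X')(L, Q) = Add(Q, Mul(-2, L)) (Function('X')(L, Q) = Add(Mul(-2, L), Q) = Add(Q, Mul(-2, L)))
Function('l')(r, d) = Add(-1, Mul(-2, d)) (Function('l')(r, d) = Add(Mul(-3, Pow(3, -1)), Mul(-2, d)) = Add(Mul(-3, Rational(1, 3)), Mul(-2, d)) = Add(-1, Mul(-2, d)))
Function('x')(s, E) = -88 (Function('x')(s, E) = Mul(8, Add(-1, Mul(-2, 5))) = Mul(8, Add(-1, -10)) = Mul(8, -11) = -88)
Add(Function('x')(110, 189), Mul(-1, -35630)) = Add(-88, Mul(-1, -35630)) = Add(-88, 35630) = 35542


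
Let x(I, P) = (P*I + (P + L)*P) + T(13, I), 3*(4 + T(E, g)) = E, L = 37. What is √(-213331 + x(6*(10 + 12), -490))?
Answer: I*√504366/3 ≈ 236.73*I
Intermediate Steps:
T(E, g) = -4 + E/3
x(I, P) = ⅓ + I*P + P*(37 + P) (x(I, P) = (P*I + (P + 37)*P) + (-4 + (⅓)*13) = (I*P + (37 + P)*P) + (-4 + 13/3) = (I*P + P*(37 + P)) + ⅓ = ⅓ + I*P + P*(37 + P))
√(-213331 + x(6*(10 + 12), -490)) = √(-213331 + (⅓ + (-490)² + 37*(-490) + (6*(10 + 12))*(-490))) = √(-213331 + (⅓ + 240100 - 18130 + (6*22)*(-490))) = √(-213331 + (⅓ + 240100 - 18130 + 132*(-490))) = √(-213331 + (⅓ + 240100 - 18130 - 64680)) = √(-213331 + 471871/3) = √(-168122/3) = I*√504366/3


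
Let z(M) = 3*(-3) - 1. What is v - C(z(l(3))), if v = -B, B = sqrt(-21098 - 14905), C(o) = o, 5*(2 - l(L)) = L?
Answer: 10 - I*sqrt(36003) ≈ 10.0 - 189.74*I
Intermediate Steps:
l(L) = 2 - L/5
z(M) = -10 (z(M) = -9 - 1 = -10)
B = I*sqrt(36003) (B = sqrt(-36003) = I*sqrt(36003) ≈ 189.74*I)
v = -I*sqrt(36003) ≈ -189.74*I
v - C(z(l(3))) = -I*sqrt(36003) - 1*(-10) = -I*sqrt(36003) + 10 = 10 - I*sqrt(36003)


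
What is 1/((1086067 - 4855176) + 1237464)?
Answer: -1/2531645 ≈ -3.9500e-7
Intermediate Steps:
1/((1086067 - 4855176) + 1237464) = 1/(-3769109 + 1237464) = 1/(-2531645) = -1/2531645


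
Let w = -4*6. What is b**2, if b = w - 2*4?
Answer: 1024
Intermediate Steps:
w = -24
b = -32 (b = -24 - 2*4 = -24 - 8 = -32)
b**2 = (-32)**2 = 1024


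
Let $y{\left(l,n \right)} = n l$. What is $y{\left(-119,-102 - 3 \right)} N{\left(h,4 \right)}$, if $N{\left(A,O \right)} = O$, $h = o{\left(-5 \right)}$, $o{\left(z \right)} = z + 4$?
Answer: $49980$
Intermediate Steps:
$y{\left(l,n \right)} = l n$
$o{\left(z \right)} = 4 + z$
$h = -1$ ($h = 4 - 5 = -1$)
$y{\left(-119,-102 - 3 \right)} N{\left(h,4 \right)} = - 119 \left(-102 - 3\right) 4 = \left(-119\right) \left(-105\right) 4 = 12495 \cdot 4 = 49980$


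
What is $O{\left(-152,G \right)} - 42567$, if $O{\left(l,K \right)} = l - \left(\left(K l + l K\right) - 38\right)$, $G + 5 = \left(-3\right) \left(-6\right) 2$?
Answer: $-33257$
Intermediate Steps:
$G = 31$ ($G = -5 + \left(-3\right) \left(-6\right) 2 = -5 + 18 \cdot 2 = -5 + 36 = 31$)
$O{\left(l,K \right)} = 38 + l - 2 K l$ ($O{\left(l,K \right)} = l - \left(\left(K l + K l\right) - 38\right) = l - \left(2 K l - 38\right) = l - \left(-38 + 2 K l\right) = 38 + l - 2 K l$)
$O{\left(-152,G \right)} - 42567 = \left(38 - 152 - 62 \left(-152\right)\right) - 42567 = \left(38 - 152 + 9424\right) - 42567 = 9310 - 42567 = -33257$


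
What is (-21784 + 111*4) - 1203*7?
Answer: -29761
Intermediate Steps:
(-21784 + 111*4) - 1203*7 = (-21784 + 444) - 1*8421 = -21340 - 8421 = -29761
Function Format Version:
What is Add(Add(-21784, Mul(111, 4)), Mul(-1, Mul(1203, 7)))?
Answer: -29761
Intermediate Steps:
Add(Add(-21784, Mul(111, 4)), Mul(-1, Mul(1203, 7))) = Add(Add(-21784, 444), Mul(-1, 8421)) = Add(-21340, -8421) = -29761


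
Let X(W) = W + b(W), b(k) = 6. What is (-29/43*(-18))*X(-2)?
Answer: 2088/43 ≈ 48.558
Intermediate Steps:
X(W) = 6 + W (X(W) = W + 6 = 6 + W)
(-29/43*(-18))*X(-2) = (-29/43*(-18))*(6 - 2) = (-29*1/43*(-18))*4 = -29/43*(-18)*4 = (522/43)*4 = 2088/43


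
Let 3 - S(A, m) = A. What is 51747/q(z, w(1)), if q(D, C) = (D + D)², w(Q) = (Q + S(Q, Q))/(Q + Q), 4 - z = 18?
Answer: 51747/784 ≈ 66.004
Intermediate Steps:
z = -14 (z = 4 - 1*18 = 4 - 18 = -14)
S(A, m) = 3 - A
w(Q) = 3/(2*Q) (w(Q) = (Q + (3 - Q))/(Q + Q) = 3/((2*Q)) = 3*(1/(2*Q)) = 3/(2*Q))
q(D, C) = 4*D² (q(D, C) = (2*D)² = 4*D²)
51747/q(z, w(1)) = 51747/((4*(-14)²)) = 51747/((4*196)) = 51747/784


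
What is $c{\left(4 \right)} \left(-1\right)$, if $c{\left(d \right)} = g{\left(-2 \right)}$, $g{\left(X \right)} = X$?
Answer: $2$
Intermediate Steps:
$c{\left(d \right)} = -2$
$c{\left(4 \right)} \left(-1\right) = \left(-2\right) \left(-1\right) = 2$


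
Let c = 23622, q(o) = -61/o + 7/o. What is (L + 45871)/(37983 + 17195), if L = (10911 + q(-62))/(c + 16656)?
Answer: 1363707013/1640386762 ≈ 0.83133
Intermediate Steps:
q(o) = -54/o
L = 8054/29729 (L = (10911 - 54/(-62))/(23622 + 16656) = (10911 - 54*(-1/62))/40278 = (10911 + 27/31)*(1/40278) = (338268/31)*(1/40278) = 8054/29729 ≈ 0.27091)
(L + 45871)/(37983 + 17195) = (8054/29729 + 45871)/(37983 + 17195) = (1363707013/29729)/55178 = (1363707013/29729)*(1/55178) = 1363707013/1640386762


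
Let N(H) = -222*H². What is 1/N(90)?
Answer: -1/1798200 ≈ -5.5611e-7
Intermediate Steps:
1/N(90) = 1/(-222*90²) = 1/(-222*8100) = 1/(-1798200) = -1/1798200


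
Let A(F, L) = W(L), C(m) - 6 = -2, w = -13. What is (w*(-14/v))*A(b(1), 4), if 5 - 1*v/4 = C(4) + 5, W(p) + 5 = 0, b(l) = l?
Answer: 455/8 ≈ 56.875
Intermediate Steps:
W(p) = -5 (W(p) = -5 + 0 = -5)
C(m) = 4 (C(m) = 6 - 2 = 4)
A(F, L) = -5
v = -16 (v = 20 - 4*(4 + 5) = 20 - 4*9 = 20 - 36 = -16)
(w*(-14/v))*A(b(1), 4) = -(-182)/(-16)*(-5) = -(-182)*(-1)/16*(-5) = -13*7/8*(-5) = -91/8*(-5) = 455/8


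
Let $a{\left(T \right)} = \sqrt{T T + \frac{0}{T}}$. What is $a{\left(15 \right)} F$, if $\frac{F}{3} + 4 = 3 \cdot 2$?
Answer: $90$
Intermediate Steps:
$a{\left(T \right)} = \sqrt{T^{2}}$ ($a{\left(T \right)} = \sqrt{T^{2} + 0} = \sqrt{T^{2}}$)
$F = 6$ ($F = -12 + 3 \cdot 3 \cdot 2 = -12 + 3 \cdot 6 = -12 + 18 = 6$)
$a{\left(15 \right)} F = \sqrt{15^{2}} \cdot 6 = \sqrt{225} \cdot 6 = 15 \cdot 6 = 90$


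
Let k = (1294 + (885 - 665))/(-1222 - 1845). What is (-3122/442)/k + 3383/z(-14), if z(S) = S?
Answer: -266226321/1171079 ≈ -227.33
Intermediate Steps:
k = -1514/3067 (k = (1294 + 220)/(-3067) = 1514*(-1/3067) = -1514/3067 ≈ -0.49364)
(-3122/442)/k + 3383/z(-14) = (-3122/442)/(-1514/3067) + 3383/(-14) = -3122*1/442*(-3067/1514) + 3383*(-1/14) = -1561/221*(-3067/1514) - 3383/14 = 4787587/334594 - 3383/14 = -266226321/1171079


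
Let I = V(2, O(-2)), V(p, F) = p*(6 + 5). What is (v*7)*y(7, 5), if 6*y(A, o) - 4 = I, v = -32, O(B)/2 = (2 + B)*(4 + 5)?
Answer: -2912/3 ≈ -970.67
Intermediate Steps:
O(B) = 36 + 18*B (O(B) = 2*((2 + B)*(4 + 5)) = 2*((2 + B)*9) = 2*(18 + 9*B) = 36 + 18*B)
V(p, F) = 11*p (V(p, F) = p*11 = 11*p)
I = 22 (I = 11*2 = 22)
y(A, o) = 13/3 (y(A, o) = 2/3 + (1/6)*22 = 2/3 + 11/3 = 13/3)
(v*7)*y(7, 5) = -32*7*(13/3) = -224*13/3 = -2912/3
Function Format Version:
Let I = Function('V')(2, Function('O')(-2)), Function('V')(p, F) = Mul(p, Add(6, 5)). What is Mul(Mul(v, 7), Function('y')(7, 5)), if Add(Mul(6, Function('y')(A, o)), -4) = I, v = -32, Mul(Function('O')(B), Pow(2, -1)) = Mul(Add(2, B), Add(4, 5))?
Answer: Rational(-2912, 3) ≈ -970.67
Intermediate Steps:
Function('O')(B) = Add(36, Mul(18, B)) (Function('O')(B) = Mul(2, Mul(Add(2, B), Add(4, 5))) = Mul(2, Mul(Add(2, B), 9)) = Mul(2, Add(18, Mul(9, B))) = Add(36, Mul(18, B)))
Function('V')(p, F) = Mul(11, p) (Function('V')(p, F) = Mul(p, 11) = Mul(11, p))
I = 22 (I = Mul(11, 2) = 22)
Function('y')(A, o) = Rational(13, 3) (Function('y')(A, o) = Add(Rational(2, 3), Mul(Rational(1, 6), 22)) = Add(Rational(2, 3), Rational(11, 3)) = Rational(13, 3))
Mul(Mul(v, 7), Function('y')(7, 5)) = Mul(Mul(-32, 7), Rational(13, 3)) = Mul(-224, Rational(13, 3)) = Rational(-2912, 3)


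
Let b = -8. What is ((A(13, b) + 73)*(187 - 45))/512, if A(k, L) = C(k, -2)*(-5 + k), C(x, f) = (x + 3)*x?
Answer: 123327/256 ≈ 481.75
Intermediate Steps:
C(x, f) = x*(3 + x) (C(x, f) = (3 + x)*x = x*(3 + x))
A(k, L) = k*(-5 + k)*(3 + k) (A(k, L) = (k*(3 + k))*(-5 + k) = k*(-5 + k)*(3 + k))
((A(13, b) + 73)*(187 - 45))/512 = ((13*(-5 + 13)*(3 + 13) + 73)*(187 - 45))/512 = ((13*8*16 + 73)*142)*(1/512) = ((1664 + 73)*142)*(1/512) = (1737*142)*(1/512) = 246654*(1/512) = 123327/256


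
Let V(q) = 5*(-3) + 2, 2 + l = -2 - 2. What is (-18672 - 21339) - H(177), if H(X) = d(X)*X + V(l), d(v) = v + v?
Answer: -102656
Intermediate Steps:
l = -6 (l = -2 + (-2 - 2) = -2 - 4 = -6)
V(q) = -13 (V(q) = -15 + 2 = -13)
d(v) = 2*v
H(X) = -13 + 2*X**2 (H(X) = (2*X)*X - 13 = 2*X**2 - 13 = -13 + 2*X**2)
(-18672 - 21339) - H(177) = (-18672 - 21339) - (-13 + 2*177**2) = -40011 - (-13 + 2*31329) = -40011 - (-13 + 62658) = -40011 - 1*62645 = -40011 - 62645 = -102656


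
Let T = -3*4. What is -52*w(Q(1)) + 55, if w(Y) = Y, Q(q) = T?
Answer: 679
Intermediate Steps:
T = -12
Q(q) = -12
-52*w(Q(1)) + 55 = -52*(-12) + 55 = 624 + 55 = 679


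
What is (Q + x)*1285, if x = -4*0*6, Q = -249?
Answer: -319965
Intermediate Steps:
x = 0 (x = 0*6 = 0)
(Q + x)*1285 = (-249 + 0)*1285 = -249*1285 = -319965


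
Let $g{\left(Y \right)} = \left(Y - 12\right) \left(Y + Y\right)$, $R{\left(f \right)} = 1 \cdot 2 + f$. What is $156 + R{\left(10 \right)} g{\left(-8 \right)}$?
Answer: $3996$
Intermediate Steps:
$R{\left(f \right)} = 2 + f$
$g{\left(Y \right)} = 2 Y \left(-12 + Y\right)$ ($g{\left(Y \right)} = \left(-12 + Y\right) 2 Y = 2 Y \left(-12 + Y\right)$)
$156 + R{\left(10 \right)} g{\left(-8 \right)} = 156 + \left(2 + 10\right) 2 \left(-8\right) \left(-12 - 8\right) = 156 + 12 \cdot 2 \left(-8\right) \left(-20\right) = 156 + 12 \cdot 320 = 156 + 3840 = 3996$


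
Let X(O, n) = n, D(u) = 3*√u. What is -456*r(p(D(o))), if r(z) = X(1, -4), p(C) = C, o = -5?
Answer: 1824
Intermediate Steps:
r(z) = -4
-456*r(p(D(o))) = -456*(-4) = 1824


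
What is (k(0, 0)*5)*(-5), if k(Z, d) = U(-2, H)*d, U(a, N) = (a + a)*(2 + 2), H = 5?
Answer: 0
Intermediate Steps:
U(a, N) = 8*a (U(a, N) = (2*a)*4 = 8*a)
k(Z, d) = -16*d (k(Z, d) = (8*(-2))*d = -16*d)
(k(0, 0)*5)*(-5) = (-16*0*5)*(-5) = (0*5)*(-5) = 0*(-5) = 0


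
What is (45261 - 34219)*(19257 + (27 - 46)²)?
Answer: 216621956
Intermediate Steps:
(45261 - 34219)*(19257 + (27 - 46)²) = 11042*(19257 + (-19)²) = 11042*(19257 + 361) = 11042*19618 = 216621956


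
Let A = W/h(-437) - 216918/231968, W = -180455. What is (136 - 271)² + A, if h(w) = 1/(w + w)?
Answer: 18294839937221/115984 ≈ 1.5774e+8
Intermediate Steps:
h(w) = 1/(2*w)
A = 18292726128821/115984 (A = -180455/((½)/(-437)) - 216918/231968 = -180455/((½)*(-1/437)) - 216918*1/231968 = -180455/(-1/874) - 108459/115984 = -180455*(-874) - 108459/115984 = 157717670 - 108459/115984 = 18292726128821/115984 ≈ 1.5772e+8)
(136 - 271)² + A = (136 - 271)² + 18292726128821/115984 = (-135)² + 18292726128821/115984 = 18225 + 18292726128821/115984 = 18294839937221/115984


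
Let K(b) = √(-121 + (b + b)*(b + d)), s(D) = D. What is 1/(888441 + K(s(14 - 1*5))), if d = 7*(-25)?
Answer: 888441/789327413590 - I*√3109/789327413590 ≈ 1.1256e-6 - 7.064e-11*I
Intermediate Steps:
d = -175
K(b) = √(-121 + 2*b*(-175 + b)) (K(b) = √(-121 + (b + b)*(b - 175)) = √(-121 + (2*b)*(-175 + b)) = √(-121 + 2*b*(-175 + b)))
1/(888441 + K(s(14 - 1*5))) = 1/(888441 + √(-121 - 350*(14 - 1*5) + 2*(14 - 1*5)²)) = 1/(888441 + √(-121 - 350*(14 - 5) + 2*(14 - 5)²)) = 1/(888441 + √(-121 - 350*9 + 2*9²)) = 1/(888441 + √(-121 - 3150 + 2*81)) = 1/(888441 + √(-121 - 3150 + 162)) = 1/(888441 + √(-3109)) = 1/(888441 + I*√3109)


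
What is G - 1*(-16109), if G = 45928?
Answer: 62037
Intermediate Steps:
G - 1*(-16109) = 45928 - 1*(-16109) = 45928 + 16109 = 62037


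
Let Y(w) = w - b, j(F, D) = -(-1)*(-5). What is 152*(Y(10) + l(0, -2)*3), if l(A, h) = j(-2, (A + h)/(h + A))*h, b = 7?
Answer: 5016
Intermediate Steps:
j(F, D) = -5 (j(F, D) = -1*5 = -5)
l(A, h) = -5*h
Y(w) = -7 + w (Y(w) = w - 1*7 = w - 7 = -7 + w)
152*(Y(10) + l(0, -2)*3) = 152*((-7 + 10) - 5*(-2)*3) = 152*(3 + 10*3) = 152*(3 + 30) = 152*33 = 5016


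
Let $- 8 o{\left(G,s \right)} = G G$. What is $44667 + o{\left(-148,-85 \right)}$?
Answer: $41929$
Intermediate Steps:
$o{\left(G,s \right)} = - \frac{G^{2}}{8}$ ($o{\left(G,s \right)} = - \frac{G G}{8} = - \frac{G^{2}}{8}$)
$44667 + o{\left(-148,-85 \right)} = 44667 - \frac{\left(-148\right)^{2}}{8} = 44667 - 2738 = 41929$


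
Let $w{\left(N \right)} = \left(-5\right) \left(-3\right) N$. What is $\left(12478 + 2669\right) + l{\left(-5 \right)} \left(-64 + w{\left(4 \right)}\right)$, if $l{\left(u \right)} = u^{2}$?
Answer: $15047$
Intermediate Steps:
$w{\left(N \right)} = 15 N$
$\left(12478 + 2669\right) + l{\left(-5 \right)} \left(-64 + w{\left(4 \right)}\right) = \left(12478 + 2669\right) + \left(-5\right)^{2} \left(-64 + 15 \cdot 4\right) = 15147 + 25 \left(-64 + 60\right) = 15147 + 25 \left(-4\right) = 15147 - 100 = 15047$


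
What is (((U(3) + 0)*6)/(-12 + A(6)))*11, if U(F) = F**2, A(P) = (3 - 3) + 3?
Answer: -66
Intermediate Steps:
A(P) = 3 (A(P) = 0 + 3 = 3)
(((U(3) + 0)*6)/(-12 + A(6)))*11 = (((3**2 + 0)*6)/(-12 + 3))*11 = (((9 + 0)*6)/(-9))*11 = -6*11 = -66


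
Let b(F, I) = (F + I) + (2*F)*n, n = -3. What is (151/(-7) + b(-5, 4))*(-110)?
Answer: -5720/7 ≈ -817.14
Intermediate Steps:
b(F, I) = I - 5*F (b(F, I) = (F + I) + (2*F)*(-3) = (F + I) - 6*F = I - 5*F)
(151/(-7) + b(-5, 4))*(-110) = (151/(-7) + (4 - 5*(-5)))*(-110) = (151*(-⅐) + (4 + 25))*(-110) = (-151/7 + 29)*(-110) = (52/7)*(-110) = -5720/7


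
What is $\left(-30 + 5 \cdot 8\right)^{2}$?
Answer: $100$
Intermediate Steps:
$\left(-30 + 5 \cdot 8\right)^{2} = \left(-30 + 40\right)^{2} = 10^{2} = 100$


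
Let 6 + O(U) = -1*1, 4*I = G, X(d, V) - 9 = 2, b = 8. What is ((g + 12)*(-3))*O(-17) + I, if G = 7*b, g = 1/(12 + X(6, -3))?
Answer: 6139/23 ≈ 266.91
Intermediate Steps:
X(d, V) = 11 (X(d, V) = 9 + 2 = 11)
g = 1/23 (g = 1/(12 + 11) = 1/23 ≈ 0.043478)
G = 56 (G = 7*8 = 56)
I = 14 (I = (¼)*56 = 14)
O(U) = -7 (O(U) = -6 - 1*1 = -6 - 1 = -7)
((g + 12)*(-3))*O(-17) + I = ((1/23 + 12)*(-3))*(-7) + 14 = ((277/23)*(-3))*(-7) + 14 = -831/23*(-7) + 14 = 5817/23 + 14 = 6139/23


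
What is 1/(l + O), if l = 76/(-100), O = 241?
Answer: 25/6006 ≈ 0.0041625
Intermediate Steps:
l = -19/25 (l = 76*(-1/100) = -19/25 ≈ -0.76000)
1/(l + O) = 1/(-19/25 + 241) = 1/(6006/25) = 25/6006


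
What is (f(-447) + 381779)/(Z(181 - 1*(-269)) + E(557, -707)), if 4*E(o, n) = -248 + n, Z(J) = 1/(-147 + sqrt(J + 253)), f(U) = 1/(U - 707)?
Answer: -2932133211636790/1833698089907 + 587430620*sqrt(703)/1833698089907 ≈ -1599.0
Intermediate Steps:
f(U) = 1/(-707 + U)
Z(J) = 1/(-147 + sqrt(253 + J))
E(o, n) = -62 + n/4 (E(o, n) = (-248 + n)/4 = -62 + n/4)
(f(-447) + 381779)/(Z(181 - 1*(-269)) + E(557, -707)) = (1/(-707 - 447) + 381779)/(1/(-147 + sqrt(253 + (181 - 1*(-269)))) + (-62 + (1/4)*(-707))) = (1/(-1154) + 381779)/(1/(-147 + sqrt(253 + (181 + 269))) + (-62 - 707/4)) = (-1/1154 + 381779)/(1/(-147 + sqrt(253 + 450)) - 955/4) = 440572965/(1154*(1/(-147 + sqrt(703)) - 955/4)) = 440572965/(1154*(-955/4 + 1/(-147 + sqrt(703))))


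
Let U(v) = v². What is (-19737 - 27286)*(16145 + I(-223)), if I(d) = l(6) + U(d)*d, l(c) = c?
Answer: 520705240568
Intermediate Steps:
I(d) = 6 + d³ (I(d) = 6 + d²*d = 6 + d³)
(-19737 - 27286)*(16145 + I(-223)) = (-19737 - 27286)*(16145 + (6 + (-223)³)) = -47023*(16145 + (6 - 11089567)) = -47023*(16145 - 11089561) = -47023*(-11073416) = 520705240568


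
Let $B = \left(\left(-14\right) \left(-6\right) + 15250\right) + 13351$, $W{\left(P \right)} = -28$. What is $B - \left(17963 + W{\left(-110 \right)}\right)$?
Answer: $10750$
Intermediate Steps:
$B = 28685$ ($B = \left(84 + 15250\right) + 13351 = 15334 + 13351 = 28685$)
$B - \left(17963 + W{\left(-110 \right)}\right) = 28685 - 17935 = 10750$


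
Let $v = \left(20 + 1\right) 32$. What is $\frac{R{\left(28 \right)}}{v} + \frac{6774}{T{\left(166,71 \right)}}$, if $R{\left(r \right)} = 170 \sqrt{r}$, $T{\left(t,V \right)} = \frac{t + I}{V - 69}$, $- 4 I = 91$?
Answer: $\frac{18064}{191} + \frac{85 \sqrt{7}}{168} \approx 95.915$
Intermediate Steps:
$I = - \frac{91}{4}$ ($I = \left(- \frac{1}{4}\right) 91 = - \frac{91}{4} \approx -22.75$)
$T{\left(t,V \right)} = \frac{- \frac{91}{4} + t}{-69 + V}$ ($T{\left(t,V \right)} = \frac{t - \frac{91}{4}}{V - 69} = \frac{- \frac{91}{4} + t}{-69 + V}$)
$v = 672$ ($v = 21 \cdot 32 = 672$)
$\frac{R{\left(28 \right)}}{v} + \frac{6774}{T{\left(166,71 \right)}} = \frac{170 \sqrt{28}}{672} + \frac{6774}{\frac{1}{-69 + 71} \left(- \frac{91}{4} + 166\right)} = 170 \cdot 2 \sqrt{7} \cdot \frac{1}{672} + \frac{6774}{\frac{1}{2} \cdot \frac{573}{4}} = 340 \sqrt{7} \cdot \frac{1}{672} + \frac{6774}{\frac{1}{2} \cdot \frac{573}{4}} = \frac{85 \sqrt{7}}{168} + \frac{6774}{\frac{573}{8}} = \frac{85 \sqrt{7}}{168} + 6774 \cdot \frac{8}{573} = \frac{85 \sqrt{7}}{168} + \frac{18064}{191} = \frac{18064}{191} + \frac{85 \sqrt{7}}{168}$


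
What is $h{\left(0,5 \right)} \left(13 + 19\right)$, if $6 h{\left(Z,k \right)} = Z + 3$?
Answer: $16$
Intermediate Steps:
$h{\left(Z,k \right)} = \frac{1}{2} + \frac{Z}{6}$ ($h{\left(Z,k \right)} = \frac{Z + 3}{6} = \frac{3 + Z}{6} = \frac{1}{2} + \frac{Z}{6}$)
$h{\left(0,5 \right)} \left(13 + 19\right) = \left(\frac{1}{2} + \frac{1}{6} \cdot 0\right) \left(13 + 19\right) = \left(\frac{1}{2} + 0\right) 32 = \frac{1}{2} \cdot 32 = 16$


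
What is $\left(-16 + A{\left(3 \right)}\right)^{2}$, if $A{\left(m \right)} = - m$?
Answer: $361$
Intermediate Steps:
$\left(-16 + A{\left(3 \right)}\right)^{2} = \left(-16 - 3\right)^{2} = \left(-19\right)^{2} = 361$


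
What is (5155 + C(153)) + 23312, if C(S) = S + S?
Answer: 28773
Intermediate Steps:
C(S) = 2*S
(5155 + C(153)) + 23312 = (5155 + 2*153) + 23312 = (5155 + 306) + 23312 = 5461 + 23312 = 28773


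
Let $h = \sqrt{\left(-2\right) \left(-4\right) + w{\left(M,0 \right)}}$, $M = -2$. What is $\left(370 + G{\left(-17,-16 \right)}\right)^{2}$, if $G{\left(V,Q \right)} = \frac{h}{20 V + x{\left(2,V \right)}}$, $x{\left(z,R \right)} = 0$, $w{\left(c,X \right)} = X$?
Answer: $\frac{\left(62900 - \sqrt{2}\right)^{2}}{28900} \approx 1.3689 \cdot 10^{5}$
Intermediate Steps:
$h = 2 \sqrt{2}$ ($h = \sqrt{\left(-2\right) \left(-4\right) + 0} = \sqrt{8 + 0} = \sqrt{8} = 2 \sqrt{2} \approx 2.8284$)
$G{\left(V,Q \right)} = \frac{\sqrt{2}}{10 V}$ ($G{\left(V,Q \right)} = \frac{2 \sqrt{2}}{20 V + 0} = \frac{2 \sqrt{2}}{20 V} = 2 \sqrt{2} \frac{1}{20 V} = \frac{\sqrt{2}}{10 V}$)
$\left(370 + G{\left(-17,-16 \right)}\right)^{2} = \left(370 + \frac{\sqrt{2}}{10 \left(-17\right)}\right)^{2} = \left(370 + \frac{1}{10} \sqrt{2} \left(- \frac{1}{17}\right)\right)^{2} = \left(370 - \frac{\sqrt{2}}{170}\right)^{2}$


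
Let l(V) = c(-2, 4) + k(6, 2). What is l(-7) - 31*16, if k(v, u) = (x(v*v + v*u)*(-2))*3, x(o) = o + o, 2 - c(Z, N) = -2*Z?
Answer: -1074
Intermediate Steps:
c(Z, N) = 2 + 2*Z (c(Z, N) = 2 - (-2)*Z = 2 + 2*Z)
x(o) = 2*o
k(v, u) = -12*v² - 12*u*v (k(v, u) = ((2*(v*v + v*u))*(-2))*3 = ((2*(v² + u*v))*(-2))*3 = ((2*v² + 2*u*v)*(-2))*3 = (-4*v² - 4*u*v)*3 = -12*v² - 12*u*v)
l(V) = -578 (l(V) = (2 + 2*(-2)) - 12*6*(2 + 6) = (2 - 4) - 12*6*8 = -2 - 576 = -578)
l(-7) - 31*16 = -578 - 31*16 = -578 - 496 = -1074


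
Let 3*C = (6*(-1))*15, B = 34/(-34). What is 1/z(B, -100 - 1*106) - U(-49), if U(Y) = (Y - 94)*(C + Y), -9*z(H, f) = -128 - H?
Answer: -1434710/127 ≈ -11297.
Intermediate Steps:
B = -1 (B = 34*(-1/34) = -1)
C = -30 (C = ((6*(-1))*15)/3 = (-6*15)/3 = (⅓)*(-90) = -30)
z(H, f) = 128/9 + H/9 (z(H, f) = -(-128 - H)/9 = 128/9 + H/9)
U(Y) = (-94 + Y)*(-30 + Y) (U(Y) = (Y - 94)*(-30 + Y) = (-94 + Y)*(-30 + Y))
1/z(B, -100 - 1*106) - U(-49) = 1/(128/9 + (⅑)*(-1)) - (2820 + (-49)² - 124*(-49)) = 1/(128/9 - ⅑) - (2820 + 2401 + 6076) = 1/(127/9) - 1*11297 = 9/127 - 11297 = -1434710/127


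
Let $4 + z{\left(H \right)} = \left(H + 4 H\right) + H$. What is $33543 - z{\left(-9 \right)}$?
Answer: $33601$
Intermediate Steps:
$z{\left(H \right)} = -4 + 6 H$ ($z{\left(H \right)} = -4 + \left(\left(H + 4 H\right) + H\right) = -4 + \left(5 H + H\right) = -4 + 6 H$)
$33543 - z{\left(-9 \right)} = 33543 - \left(-4 + 6 \left(-9\right)\right) = 33543 - \left(-4 - 54\right) = 33543 - -58 = 33543 + 58 = 33601$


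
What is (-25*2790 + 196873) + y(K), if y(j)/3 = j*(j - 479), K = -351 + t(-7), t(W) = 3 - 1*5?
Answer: 1008211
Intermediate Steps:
t(W) = -2 (t(W) = 3 - 5 = -2)
K = -353 (K = -351 - 2 = -353)
y(j) = 3*j*(-479 + j) (y(j) = 3*(j*(j - 479)) = 3*(j*(-479 + j)) = 3*j*(-479 + j))
(-25*2790 + 196873) + y(K) = (-25*2790 + 196873) + 3*(-353)*(-479 - 353) = (-69750 + 196873) + 3*(-353)*(-832) = 127123 + 881088 = 1008211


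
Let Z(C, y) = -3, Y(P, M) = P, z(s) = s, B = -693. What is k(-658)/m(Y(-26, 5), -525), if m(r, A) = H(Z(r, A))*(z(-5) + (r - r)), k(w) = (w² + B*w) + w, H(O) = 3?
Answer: -59220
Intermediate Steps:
k(w) = w² - 692*w (k(w) = (w² - 693*w) + w = w² - 692*w)
m(r, A) = -15 (m(r, A) = 3*(-5 + (r - r)) = 3*(-5 + 0) = 3*(-5) = -15)
k(-658)/m(Y(-26, 5), -525) = -658*(-692 - 658)/(-15) = -658*(-1350)*(-1/15) = 888300*(-1/15) = -59220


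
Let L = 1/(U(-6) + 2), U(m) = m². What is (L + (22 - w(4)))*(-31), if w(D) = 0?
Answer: -25947/38 ≈ -682.82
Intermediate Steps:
L = 1/38 (L = 1/((-6)² + 2) = 1/(36 + 2) = 1/38 ≈ 0.026316)
(L + (22 - w(4)))*(-31) = (1/38 + (22 - 1*0))*(-31) = (1/38 + (22 + 0))*(-31) = (1/38 + 22)*(-31) = (837/38)*(-31) = -25947/38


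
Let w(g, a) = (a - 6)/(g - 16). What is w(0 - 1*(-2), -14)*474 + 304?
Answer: 6868/7 ≈ 981.14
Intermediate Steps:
w(g, a) = (-6 + a)/(-16 + g)
w(0 - 1*(-2), -14)*474 + 304 = ((-6 - 14)/(-16 + (0 - 1*(-2))))*474 + 304 = (-20/(-16 + (0 + 2)))*474 + 304 = (-20/(-16 + 2))*474 + 304 = (-20/(-14))*474 + 304 = -1/14*(-20)*474 + 304 = (10/7)*474 + 304 = 4740/7 + 304 = 6868/7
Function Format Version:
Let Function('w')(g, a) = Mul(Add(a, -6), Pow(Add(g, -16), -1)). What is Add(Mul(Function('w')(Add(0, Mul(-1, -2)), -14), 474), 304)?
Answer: Rational(6868, 7) ≈ 981.14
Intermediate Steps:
Function('w')(g, a) = Mul(Pow(Add(-16, g), -1), Add(-6, a)) (Function('w')(g, a) = Mul(Add(-6, a), Pow(Add(-16, g), -1)) = Mul(Pow(Add(-16, g), -1), Add(-6, a)))
Add(Mul(Function('w')(Add(0, Mul(-1, -2)), -14), 474), 304) = Add(Mul(Mul(Pow(Add(-16, Add(0, Mul(-1, -2))), -1), Add(-6, -14)), 474), 304) = Add(Mul(Mul(Pow(Add(-16, Add(0, 2)), -1), -20), 474), 304) = Add(Mul(Mul(Pow(Add(-16, 2), -1), -20), 474), 304) = Add(Mul(Mul(Pow(-14, -1), -20), 474), 304) = Add(Mul(Mul(Rational(-1, 14), -20), 474), 304) = Add(Mul(Rational(10, 7), 474), 304) = Add(Rational(4740, 7), 304) = Rational(6868, 7)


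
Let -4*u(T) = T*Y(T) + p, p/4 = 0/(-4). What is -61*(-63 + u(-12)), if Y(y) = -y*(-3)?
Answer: 10431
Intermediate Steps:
Y(y) = 3*y
p = 0 (p = 4*(0/(-4)) = 4*(0*(-1/4)) = 4*0 = 0)
u(T) = -3*T**2/4 (u(T) = -(T*(3*T) + 0)/4 = -(3*T**2 + 0)/4 = -3*T**2/4)
-61*(-63 + u(-12)) = -61*(-63 - 3/4*(-12)**2) = -61*(-63 - 3/4*144) = -61*(-63 - 108) = -61*(-171) = 10431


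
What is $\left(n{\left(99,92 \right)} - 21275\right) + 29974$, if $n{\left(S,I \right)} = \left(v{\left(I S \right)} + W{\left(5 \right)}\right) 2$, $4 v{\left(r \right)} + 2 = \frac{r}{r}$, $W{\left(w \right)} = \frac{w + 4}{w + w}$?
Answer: $\frac{87003}{10} \approx 8700.3$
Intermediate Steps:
$W{\left(w \right)} = \frac{4 + w}{2 w}$
$v{\left(r \right)} = - \frac{1}{4}$ ($v{\left(r \right)} = - \frac{1}{2} + \frac{r \frac{1}{r}}{4} = - \frac{1}{2} + \frac{1}{4} \cdot 1 = - \frac{1}{2} + \frac{1}{4} = - \frac{1}{4}$)
$n{\left(S,I \right)} = \frac{13}{10}$ ($n{\left(S,I \right)} = \left(- \frac{1}{4} + \frac{4 + 5}{2 \cdot 5}\right) 2 = \left(- \frac{1}{4} + \frac{1}{2} \cdot \frac{1}{5} \cdot 9\right) 2 = \left(- \frac{1}{4} + \frac{9}{10}\right) 2 = \frac{13}{20} \cdot 2 = \frac{13}{10}$)
$\left(n{\left(99,92 \right)} - 21275\right) + 29974 = \left(\frac{13}{10} - 21275\right) + 29974 = - \frac{212737}{10} + 29974 = \frac{87003}{10}$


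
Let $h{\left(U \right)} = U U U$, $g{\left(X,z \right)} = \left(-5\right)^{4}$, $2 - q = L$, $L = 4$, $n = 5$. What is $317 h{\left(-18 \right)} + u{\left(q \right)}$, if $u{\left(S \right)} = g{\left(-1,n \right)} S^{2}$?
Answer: $-1846244$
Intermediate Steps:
$q = -2$ ($q = 2 - 4 = -2$)
$g{\left(X,z \right)} = 625$
$h{\left(U \right)} = U^{3}$ ($h{\left(U \right)} = U^{2} U = U^{3}$)
$u{\left(S \right)} = 625 S^{2}$
$317 h{\left(-18 \right)} + u{\left(q \right)} = 317 \left(-18\right)^{3} + 625 \left(-2\right)^{2} = 317 \left(-5832\right) + 625 \cdot 4 = -1848744 + 2500 = -1846244$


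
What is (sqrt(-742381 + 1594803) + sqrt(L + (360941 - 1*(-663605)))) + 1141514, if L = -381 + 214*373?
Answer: 1141514 + sqrt(852422) + sqrt(1103987) ≈ 1.1435e+6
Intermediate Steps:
L = 79441 (L = -381 + 79822 = 79441)
(sqrt(-742381 + 1594803) + sqrt(L + (360941 - 1*(-663605)))) + 1141514 = (sqrt(-742381 + 1594803) + sqrt(79441 + (360941 - 1*(-663605)))) + 1141514 = (sqrt(852422) + sqrt(79441 + (360941 + 663605))) + 1141514 = (sqrt(852422) + sqrt(79441 + 1024546)) + 1141514 = (sqrt(852422) + sqrt(1103987)) + 1141514 = 1141514 + sqrt(852422) + sqrt(1103987)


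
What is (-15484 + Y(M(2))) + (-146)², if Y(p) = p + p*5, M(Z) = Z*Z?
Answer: 5856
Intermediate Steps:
M(Z) = Z²
Y(p) = 6*p (Y(p) = p + 5*p = 6*p)
(-15484 + Y(M(2))) + (-146)² = (-15484 + 6*2²) + (-146)² = (-15484 + 6*4) + 21316 = (-15484 + 24) + 21316 = -15460 + 21316 = 5856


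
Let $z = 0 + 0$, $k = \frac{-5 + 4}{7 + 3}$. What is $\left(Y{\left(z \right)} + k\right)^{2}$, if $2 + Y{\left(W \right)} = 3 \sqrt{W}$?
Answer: $\frac{441}{100} \approx 4.41$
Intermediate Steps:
$k = - \frac{1}{10} \approx -0.1$
$z = 0$
$Y{\left(W \right)} = -2 + 3 \sqrt{W}$
$\left(Y{\left(z \right)} + k\right)^{2} = \left(\left(-2 + 3 \sqrt{0}\right) - \frac{1}{10}\right)^{2} = \left(\left(-2 + 3 \cdot 0\right) - \frac{1}{10}\right)^{2} = \left(\left(-2 + 0\right) - \frac{1}{10}\right)^{2} = \left(-2 - \frac{1}{10}\right)^{2} = \left(- \frac{21}{10}\right)^{2} = \frac{441}{100}$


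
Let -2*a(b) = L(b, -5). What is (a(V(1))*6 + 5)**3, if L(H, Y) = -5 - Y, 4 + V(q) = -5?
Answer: 125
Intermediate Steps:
V(q) = -9 (V(q) = -4 - 5 = -9)
a(b) = 0 (a(b) = -(-5 - 1*(-5))/2 = -(-5 + 5)/2 = -1/2*0 = 0)
(a(V(1))*6 + 5)**3 = (0*6 + 5)**3 = (0 + 5)**3 = 5**3 = 125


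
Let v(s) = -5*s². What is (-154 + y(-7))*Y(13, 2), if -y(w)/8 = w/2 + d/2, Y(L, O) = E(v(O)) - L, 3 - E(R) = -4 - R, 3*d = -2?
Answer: 9620/3 ≈ 3206.7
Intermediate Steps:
d = -⅔ (d = (⅓)*(-2) = -⅔ ≈ -0.66667)
E(R) = 7 + R (E(R) = 3 - (-4 - R) = 3 + (4 + R) = 7 + R)
Y(L, O) = 7 - L - 5*O² (Y(L, O) = (7 - 5*O²) - L = 7 - L - 5*O²)
y(w) = 8/3 - 4*w (y(w) = -8*(w/2 - ⅔/2) = -8*(w*(½) - ⅔*½) = -8*(w/2 - ⅓) = -8*(-⅓ + w/2) = 8/3 - 4*w)
(-154 + y(-7))*Y(13, 2) = (-154 + (8/3 - 4*(-7)))*(7 - 1*13 - 5*2²) = (-154 + (8/3 + 28))*(7 - 13 - 5*4) = (-154 + 92/3)*(7 - 13 - 20) = -370/3*(-26) = 9620/3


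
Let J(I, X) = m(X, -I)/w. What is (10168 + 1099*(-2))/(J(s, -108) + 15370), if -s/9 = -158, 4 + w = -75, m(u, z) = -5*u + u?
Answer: 314815/606899 ≈ 0.51873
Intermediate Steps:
m(u, z) = -4*u
w = -79 (w = -4 - 75 = -79)
s = 1422 (s = -9*(-158) = 1422)
J(I, X) = 4*X/79 (J(I, X) = -4*X/(-79) = -4*X*(-1/79) = 4*X/79)
(10168 + 1099*(-2))/(J(s, -108) + 15370) = (10168 + 1099*(-2))/((4/79)*(-108) + 15370) = (10168 - 2198)/(-432/79 + 15370) = 7970/(1213798/79) = 7970*(79/1213798) = 314815/606899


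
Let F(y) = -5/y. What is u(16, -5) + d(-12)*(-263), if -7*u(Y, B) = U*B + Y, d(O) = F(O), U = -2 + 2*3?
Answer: -9157/84 ≈ -109.01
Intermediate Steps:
U = 4 (U = -2 + 6 = 4)
d(O) = -5/O
u(Y, B) = -4*B/7 - Y/7 (u(Y, B) = -(4*B + Y)/7 = -(Y + 4*B)/7 = -4*B/7 - Y/7)
u(16, -5) + d(-12)*(-263) = (-4/7*(-5) - 1/7*16) - 5/(-12)*(-263) = (20/7 - 16/7) - 5*(-1/12)*(-263) = 4/7 + (5/12)*(-263) = 4/7 - 1315/12 = -9157/84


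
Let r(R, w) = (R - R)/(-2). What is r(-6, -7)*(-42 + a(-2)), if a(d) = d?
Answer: 0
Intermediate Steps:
r(R, w) = 0 (r(R, w) = 0*(-1/2) = 0)
r(-6, -7)*(-42 + a(-2)) = 0*(-42 - 2) = 0*(-44) = 0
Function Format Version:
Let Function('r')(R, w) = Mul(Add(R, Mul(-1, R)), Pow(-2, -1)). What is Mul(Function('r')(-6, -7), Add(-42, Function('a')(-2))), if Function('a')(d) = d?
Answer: 0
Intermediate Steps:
Function('r')(R, w) = 0 (Function('r')(R, w) = Mul(0, Rational(-1, 2)) = 0)
Mul(Function('r')(-6, -7), Add(-42, Function('a')(-2))) = Mul(0, Add(-42, -2)) = Mul(0, -44) = 0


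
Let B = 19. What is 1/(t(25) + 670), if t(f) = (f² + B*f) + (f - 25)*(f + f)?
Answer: 1/1770 ≈ 0.00056497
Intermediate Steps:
t(f) = f² + 19*f + 2*f*(-25 + f) (t(f) = (f² + 19*f) + (f - 25)*(f + f) = (f² + 19*f) + (-25 + f)*(2*f) = (f² + 19*f) + 2*f*(-25 + f) = f² + 19*f + 2*f*(-25 + f))
1/(t(25) + 670) = 1/(25*(-31 + 3*25) + 670) = 1/(25*(-31 + 75) + 670) = 1/(25*44 + 670) = 1/(1100 + 670) = 1/1770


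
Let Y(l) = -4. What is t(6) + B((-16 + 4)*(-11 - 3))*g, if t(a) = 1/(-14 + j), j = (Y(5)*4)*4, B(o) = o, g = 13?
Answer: 170351/78 ≈ 2184.0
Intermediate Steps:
j = -64 (j = -4*4*4 = -16*4 = -64)
t(a) = -1/78 (t(a) = 1/(-14 - 64) = 1/(-78) = -1/78)
t(6) + B((-16 + 4)*(-11 - 3))*g = -1/78 + ((-16 + 4)*(-11 - 3))*13 = -1/78 - 12*(-14)*13 = -1/78 + 168*13 = -1/78 + 2184 = 170351/78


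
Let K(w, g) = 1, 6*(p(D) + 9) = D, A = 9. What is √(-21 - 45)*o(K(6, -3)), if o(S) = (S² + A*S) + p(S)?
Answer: 7*I*√66/6 ≈ 9.478*I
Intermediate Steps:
p(D) = -9 + D/6
o(S) = -9 + S² + 55*S/6 (o(S) = (S² + 9*S) + (-9 + S/6) = -9 + S² + 55*S/6)
√(-21 - 45)*o(K(6, -3)) = √(-21 - 45)*(-9 + 1² + (55/6)*1) = √(-66)*(-9 + 1 + 55/6) = (I*√66)*(7/6) = 7*I*√66/6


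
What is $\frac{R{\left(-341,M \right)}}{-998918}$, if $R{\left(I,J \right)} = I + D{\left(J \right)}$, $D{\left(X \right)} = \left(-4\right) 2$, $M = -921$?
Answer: $\frac{349}{998918} \approx 0.00034938$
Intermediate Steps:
$D{\left(X \right)} = -8$
$R{\left(I,J \right)} = -8 + I$ ($R{\left(I,J \right)} = I - 8 = -8 + I$)
$\frac{R{\left(-341,M \right)}}{-998918} = \frac{-8 - 341}{-998918} = \left(-349\right) \left(- \frac{1}{998918}\right) = \frac{349}{998918}$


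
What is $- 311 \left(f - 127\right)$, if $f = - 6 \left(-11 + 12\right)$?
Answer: $41363$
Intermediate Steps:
$f = -6$ ($f = \left(-6\right) 1 = -6$)
$- 311 \left(f - 127\right) = - 311 \left(-6 - 127\right) = \left(-311\right) \left(-133\right) = 41363$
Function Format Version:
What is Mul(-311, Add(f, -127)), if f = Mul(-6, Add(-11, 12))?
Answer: 41363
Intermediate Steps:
f = -6 (f = Mul(-6, 1) = -6)
Mul(-311, Add(f, -127)) = Mul(-311, Add(-6, -127)) = Mul(-311, -133) = 41363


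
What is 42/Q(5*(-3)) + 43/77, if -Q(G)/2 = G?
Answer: 754/385 ≈ 1.9584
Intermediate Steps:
Q(G) = -2*G
42/Q(5*(-3)) + 43/77 = 42/((-10*(-3))) + 43/77 = 42/((-2*(-15))) + 43*(1/77) = 42/30 + 43/77 = 42*(1/30) + 43/77 = 7/5 + 43/77 = 754/385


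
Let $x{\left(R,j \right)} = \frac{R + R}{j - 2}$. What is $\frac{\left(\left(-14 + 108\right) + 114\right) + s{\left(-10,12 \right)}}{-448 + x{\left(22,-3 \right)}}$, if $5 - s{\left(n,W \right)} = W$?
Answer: $- \frac{1005}{2284} \approx -0.44002$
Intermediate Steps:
$s{\left(n,W \right)} = 5 - W$
$x{\left(R,j \right)} = \frac{2 R}{-2 + j}$
$\frac{\left(\left(-14 + 108\right) + 114\right) + s{\left(-10,12 \right)}}{-448 + x{\left(22,-3 \right)}} = \frac{\left(\left(-14 + 108\right) + 114\right) + \left(5 - 12\right)}{-448 + 2 \cdot 22 \frac{1}{-2 - 3}} = \frac{\left(94 + 114\right) + \left(5 - 12\right)}{-448 + 2 \cdot 22 \frac{1}{-5}} = \frac{208 - 7}{-448 + 2 \cdot 22 \left(- \frac{1}{5}\right)} = \frac{201}{-448 - \frac{44}{5}} = \frac{201}{- \frac{2284}{5}} = 201 \left(- \frac{5}{2284}\right) = - \frac{1005}{2284}$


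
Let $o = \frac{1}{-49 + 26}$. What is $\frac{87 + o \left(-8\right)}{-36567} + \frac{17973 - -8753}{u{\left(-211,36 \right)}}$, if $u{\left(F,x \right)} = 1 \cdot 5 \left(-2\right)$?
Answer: $- \frac{11238840928}{4205205} \approx -2672.6$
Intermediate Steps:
$o = - \frac{1}{23}$ ($o = \frac{1}{-23} = - \frac{1}{23} \approx -0.043478$)
$u{\left(F,x \right)} = -10$ ($u{\left(F,x \right)} = 5 \left(-2\right) = -10$)
$\frac{87 + o \left(-8\right)}{-36567} + \frac{17973 - -8753}{u{\left(-211,36 \right)}} = \frac{87 - - \frac{8}{23}}{-36567} + \frac{17973 - -8753}{-10} = \left(87 + \frac{8}{23}\right) \left(- \frac{1}{36567}\right) + \left(17973 + 8753\right) \left(- \frac{1}{10}\right) = \frac{2009}{23} \left(- \frac{1}{36567}\right) + 26726 \left(- \frac{1}{10}\right) = - \frac{2009}{841041} - \frac{13363}{5} = - \frac{11238840928}{4205205}$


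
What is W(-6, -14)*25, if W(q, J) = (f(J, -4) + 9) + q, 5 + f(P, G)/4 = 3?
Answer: -125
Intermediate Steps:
f(P, G) = -8 (f(P, G) = -20 + 4*3 = -20 + 12 = -8)
W(q, J) = 1 + q (W(q, J) = (-8 + 9) + q = 1 + q)
W(-6, -14)*25 = (1 - 6)*25 = -5*25 = -125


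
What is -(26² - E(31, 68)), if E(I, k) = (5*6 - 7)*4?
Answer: -584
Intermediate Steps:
E(I, k) = 92 (E(I, k) = (30 - 7)*4 = 23*4 = 92)
-(26² - E(31, 68)) = -(26² - 1*92) = -(676 - 92) = -1*584 = -584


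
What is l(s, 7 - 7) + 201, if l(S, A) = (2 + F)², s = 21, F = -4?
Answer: 205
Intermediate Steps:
l(S, A) = 4 (l(S, A) = (2 - 4)² = (-2)² = 4)
l(s, 7 - 7) + 201 = 4 + 201 = 205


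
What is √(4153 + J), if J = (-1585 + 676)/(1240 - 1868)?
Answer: √409611901/314 ≈ 64.455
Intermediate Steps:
J = 909/628 (J = -909/(-628) = -909*(-1/628) = 909/628 ≈ 1.4475)
√(4153 + J) = √(4153 + 909/628) = √(2608993/628) = √409611901/314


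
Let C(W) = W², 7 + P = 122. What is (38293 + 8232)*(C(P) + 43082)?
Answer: 2619683175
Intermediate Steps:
P = 115 (P = -7 + 122 = 115)
(38293 + 8232)*(C(P) + 43082) = (38293 + 8232)*(115² + 43082) = 46525*(13225 + 43082) = 46525*56307 = 2619683175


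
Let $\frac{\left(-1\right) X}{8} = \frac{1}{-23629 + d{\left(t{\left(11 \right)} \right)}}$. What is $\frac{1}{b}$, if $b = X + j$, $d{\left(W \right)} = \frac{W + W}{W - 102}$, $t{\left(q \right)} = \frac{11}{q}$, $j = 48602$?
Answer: $\frac{2386531}{115990180470} \approx 2.0575 \cdot 10^{-5}$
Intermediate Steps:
$d{\left(W \right)} = \frac{2 W}{-102 + W}$
$X = \frac{808}{2386531}$ ($X = - \frac{8}{-23629 + \frac{2 \cdot \frac{11}{11}}{-102 + \frac{11}{11}}} = - \frac{8}{-23629 + \frac{2 \cdot 11 \cdot \frac{1}{11}}{-102 + 11 \cdot \frac{1}{11}}} = - \frac{8}{-23629 + 2 \cdot 1 \frac{1}{-102 + 1}} = - \frac{8}{-23629 + 2 \cdot 1 \frac{1}{-101}} = - \frac{8}{-23629 + 2 \cdot 1 \left(- \frac{1}{101}\right)} = - \frac{8}{-23629 - \frac{2}{101}} = - \frac{8}{- \frac{2386531}{101}} = \left(-8\right) \left(- \frac{101}{2386531}\right) = \frac{808}{2386531} \approx 0.00033857$)
$b = \frac{115990180470}{2386531}$ ($b = \frac{808}{2386531} + 48602 = \frac{115990180470}{2386531} \approx 48602.0$)
$\frac{1}{b} = \frac{1}{\frac{115990180470}{2386531}} = \frac{2386531}{115990180470}$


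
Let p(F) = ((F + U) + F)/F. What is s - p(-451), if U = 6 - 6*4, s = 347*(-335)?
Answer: -52427415/451 ≈ -1.1625e+5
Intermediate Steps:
s = -116245
U = -18 (U = 6 - 24 = -18)
p(F) = (-18 + 2*F)/F (p(F) = ((F - 18) + F)/F = ((-18 + F) + F)/F = (-18 + 2*F)/F)
s - p(-451) = -116245 - (2 - 18/(-451)) = -116245 - (2 - 18*(-1/451)) = -116245 - (2 + 18/451) = -116245 - 1*920/451 = -116245 - 920/451 = -52427415/451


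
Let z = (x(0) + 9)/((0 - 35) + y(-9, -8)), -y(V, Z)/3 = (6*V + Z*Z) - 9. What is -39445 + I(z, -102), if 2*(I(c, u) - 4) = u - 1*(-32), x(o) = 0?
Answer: -39476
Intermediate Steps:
y(V, Z) = 27 - 18*V - 3*Z**2 (y(V, Z) = -3*((6*V + Z*Z) - 9) = -3*((6*V + Z**2) - 9) = -3*((Z**2 + 6*V) - 9) = -3*(-9 + Z**2 + 6*V) = 27 - 18*V - 3*Z**2)
z = -9/38 (z = (0 + 9)/((0 - 35) + (27 - 18*(-9) - 3*(-8)**2)) = 9/(-35 + (27 + 162 - 3*64)) = 9/(-35 + (27 + 162 - 192)) = 9/(-35 - 3) = 9/(-38) = 9*(-1/38) = -9/38 ≈ -0.23684)
I(c, u) = 20 + u/2 (I(c, u) = 4 + (u - 1*(-32))/2 = 4 + (u + 32)/2 = 4 + (32 + u)/2 = 4 + (16 + u/2) = 20 + u/2)
-39445 + I(z, -102) = -39445 + (20 + (1/2)*(-102)) = -39445 + (20 - 51) = -39445 - 31 = -39476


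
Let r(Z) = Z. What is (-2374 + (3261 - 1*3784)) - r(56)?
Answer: -2953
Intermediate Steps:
(-2374 + (3261 - 1*3784)) - r(56) = (-2374 + (3261 - 1*3784)) - 1*56 = (-2374 + (3261 - 3784)) - 56 = (-2374 - 523) - 56 = -2897 - 56 = -2953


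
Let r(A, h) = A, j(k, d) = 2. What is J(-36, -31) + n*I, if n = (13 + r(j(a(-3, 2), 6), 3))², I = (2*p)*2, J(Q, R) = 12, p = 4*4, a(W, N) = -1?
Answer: 14412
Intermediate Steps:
p = 16
I = 64 (I = (2*16)*2 = 32*2 = 64)
n = 225 (n = (13 + 2)² = 15² = 225)
J(-36, -31) + n*I = 12 + 225*64 = 12 + 14400 = 14412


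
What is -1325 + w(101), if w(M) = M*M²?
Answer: 1028976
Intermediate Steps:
w(M) = M³
-1325 + w(101) = -1325 + 101³ = -1325 + 1030301 = 1028976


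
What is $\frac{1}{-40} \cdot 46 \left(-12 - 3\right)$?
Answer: $\frac{69}{4} \approx 17.25$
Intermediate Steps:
$\frac{1}{-40} \cdot 46 \left(-12 - 3\right) = \left(- \frac{1}{40}\right) 46 \left(-15\right) = \left(- \frac{23}{20}\right) \left(-15\right) = \frac{69}{4}$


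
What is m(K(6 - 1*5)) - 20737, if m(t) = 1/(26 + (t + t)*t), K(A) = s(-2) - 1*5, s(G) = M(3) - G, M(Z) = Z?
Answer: -539161/26 ≈ -20737.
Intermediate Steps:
s(G) = 3 - G
K(A) = 0 (K(A) = (3 - 1*(-2)) - 1*5 = (3 + 2) - 5 = 5 - 5 = 0)
m(t) = 1/(26 + 2*t²) (m(t) = 1/(26 + (2*t)*t) = 1/(26 + 2*t²))
m(K(6 - 1*5)) - 20737 = 1/(2*(13 + 0²)) - 20737 = 1/(2*(13 + 0)) - 20737 = (½)/13 - 20737 = (½)*(1/13) - 20737 = 1/26 - 20737 = -539161/26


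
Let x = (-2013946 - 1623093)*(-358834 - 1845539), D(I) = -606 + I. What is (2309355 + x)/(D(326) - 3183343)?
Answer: -8017392880902/3183623 ≈ -2.5183e+6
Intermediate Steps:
x = 8017390571547 (x = -3637039*(-2204373) = 8017390571547)
(2309355 + x)/(D(326) - 3183343) = (2309355 + 8017390571547)/((-606 + 326) - 3183343) = 8017392880902/(-280 - 3183343) = 8017392880902/(-3183623) = 8017392880902*(-1/3183623) = -8017392880902/3183623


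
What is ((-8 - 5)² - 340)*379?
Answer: -64809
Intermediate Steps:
((-8 - 5)² - 340)*379 = ((-13)² - 340)*379 = (169 - 340)*379 = -171*379 = -64809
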